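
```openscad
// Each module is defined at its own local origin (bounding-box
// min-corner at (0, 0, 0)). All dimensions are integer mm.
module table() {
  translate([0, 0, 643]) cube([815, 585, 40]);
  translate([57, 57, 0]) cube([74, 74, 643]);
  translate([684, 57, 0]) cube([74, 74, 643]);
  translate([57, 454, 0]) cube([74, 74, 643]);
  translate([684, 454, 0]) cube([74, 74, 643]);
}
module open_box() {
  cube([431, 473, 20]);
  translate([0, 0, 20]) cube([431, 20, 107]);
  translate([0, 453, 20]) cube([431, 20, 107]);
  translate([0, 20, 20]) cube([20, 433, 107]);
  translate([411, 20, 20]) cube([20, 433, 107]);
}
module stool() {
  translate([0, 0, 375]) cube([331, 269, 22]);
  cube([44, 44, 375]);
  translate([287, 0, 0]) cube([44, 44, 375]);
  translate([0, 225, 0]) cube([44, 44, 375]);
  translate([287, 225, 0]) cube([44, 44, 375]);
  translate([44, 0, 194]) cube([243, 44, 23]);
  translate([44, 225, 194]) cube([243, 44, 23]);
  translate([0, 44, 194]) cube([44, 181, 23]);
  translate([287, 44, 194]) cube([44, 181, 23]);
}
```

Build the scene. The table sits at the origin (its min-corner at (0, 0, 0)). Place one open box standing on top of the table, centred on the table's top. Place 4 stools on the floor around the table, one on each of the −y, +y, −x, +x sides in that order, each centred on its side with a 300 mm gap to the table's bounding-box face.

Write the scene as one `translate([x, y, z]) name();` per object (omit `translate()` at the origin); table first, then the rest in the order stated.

table();
translate([192, 56, 683]) open_box();
translate([242, -569, 0]) stool();
translate([242, 885, 0]) stool();
translate([-631, 158, 0]) stool();
translate([1115, 158, 0]) stool();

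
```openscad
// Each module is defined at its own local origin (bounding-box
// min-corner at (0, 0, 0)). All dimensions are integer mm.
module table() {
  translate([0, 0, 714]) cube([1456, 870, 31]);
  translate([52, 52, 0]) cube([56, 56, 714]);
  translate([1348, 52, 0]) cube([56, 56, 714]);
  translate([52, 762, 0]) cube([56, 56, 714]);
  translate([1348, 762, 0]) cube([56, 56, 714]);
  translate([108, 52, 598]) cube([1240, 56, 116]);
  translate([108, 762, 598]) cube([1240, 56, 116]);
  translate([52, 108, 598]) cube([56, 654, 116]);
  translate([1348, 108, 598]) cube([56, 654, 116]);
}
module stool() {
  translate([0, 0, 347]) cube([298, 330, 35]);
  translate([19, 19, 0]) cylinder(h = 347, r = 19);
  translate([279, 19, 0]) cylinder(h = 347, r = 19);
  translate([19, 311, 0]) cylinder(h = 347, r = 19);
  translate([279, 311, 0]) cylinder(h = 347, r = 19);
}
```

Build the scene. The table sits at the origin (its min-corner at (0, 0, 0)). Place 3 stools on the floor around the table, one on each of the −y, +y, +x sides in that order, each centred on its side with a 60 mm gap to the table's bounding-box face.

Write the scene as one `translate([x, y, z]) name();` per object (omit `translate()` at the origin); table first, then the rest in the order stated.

table();
translate([579, -390, 0]) stool();
translate([579, 930, 0]) stool();
translate([1516, 270, 0]) stool();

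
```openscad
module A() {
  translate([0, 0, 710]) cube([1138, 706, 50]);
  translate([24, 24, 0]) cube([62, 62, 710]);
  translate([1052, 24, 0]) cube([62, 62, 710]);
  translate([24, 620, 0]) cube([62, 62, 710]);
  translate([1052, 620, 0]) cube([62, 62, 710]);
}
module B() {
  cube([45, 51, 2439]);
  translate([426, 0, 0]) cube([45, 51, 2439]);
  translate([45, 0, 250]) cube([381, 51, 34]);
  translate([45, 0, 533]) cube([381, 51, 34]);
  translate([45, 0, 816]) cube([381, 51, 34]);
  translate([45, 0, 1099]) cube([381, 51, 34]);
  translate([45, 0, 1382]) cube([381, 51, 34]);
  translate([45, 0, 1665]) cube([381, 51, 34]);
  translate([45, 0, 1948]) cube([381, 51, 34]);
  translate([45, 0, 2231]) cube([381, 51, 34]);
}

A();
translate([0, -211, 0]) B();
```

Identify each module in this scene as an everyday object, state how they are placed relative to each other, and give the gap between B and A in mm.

The ladder's nearest face is 160 mm from the table's −y face.

A is a table. B is a ladder. The ladder is on the floor beside the table on its −y side. The gap between the ladder and the table is 160 mm.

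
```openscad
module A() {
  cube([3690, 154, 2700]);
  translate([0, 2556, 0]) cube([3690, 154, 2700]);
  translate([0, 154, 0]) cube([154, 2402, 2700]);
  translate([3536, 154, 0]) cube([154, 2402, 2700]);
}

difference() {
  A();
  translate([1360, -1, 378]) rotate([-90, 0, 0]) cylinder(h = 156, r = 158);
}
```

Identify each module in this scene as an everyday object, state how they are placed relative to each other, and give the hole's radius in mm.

The subtracted cylinder has r = 158 mm.

A is a house frame. The house frame has a circular hole through its front wall. The hole's radius is 158 mm.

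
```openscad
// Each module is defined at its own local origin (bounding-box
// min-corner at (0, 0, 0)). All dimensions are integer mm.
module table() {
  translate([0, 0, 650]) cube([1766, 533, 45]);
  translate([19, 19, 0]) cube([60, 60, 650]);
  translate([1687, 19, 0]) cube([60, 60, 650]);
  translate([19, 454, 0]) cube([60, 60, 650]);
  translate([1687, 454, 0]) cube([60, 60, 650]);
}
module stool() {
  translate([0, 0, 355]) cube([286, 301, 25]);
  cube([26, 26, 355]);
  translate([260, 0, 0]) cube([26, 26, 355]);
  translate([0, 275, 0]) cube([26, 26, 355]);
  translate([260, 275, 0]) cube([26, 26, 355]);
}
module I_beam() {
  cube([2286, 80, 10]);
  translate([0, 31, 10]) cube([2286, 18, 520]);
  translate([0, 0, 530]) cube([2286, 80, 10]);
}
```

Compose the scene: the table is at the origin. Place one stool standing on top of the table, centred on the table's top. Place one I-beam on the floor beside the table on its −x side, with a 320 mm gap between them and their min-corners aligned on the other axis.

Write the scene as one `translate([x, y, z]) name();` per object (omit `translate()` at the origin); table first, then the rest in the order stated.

table();
translate([740, 116, 695]) stool();
translate([-2606, 0, 0]) I_beam();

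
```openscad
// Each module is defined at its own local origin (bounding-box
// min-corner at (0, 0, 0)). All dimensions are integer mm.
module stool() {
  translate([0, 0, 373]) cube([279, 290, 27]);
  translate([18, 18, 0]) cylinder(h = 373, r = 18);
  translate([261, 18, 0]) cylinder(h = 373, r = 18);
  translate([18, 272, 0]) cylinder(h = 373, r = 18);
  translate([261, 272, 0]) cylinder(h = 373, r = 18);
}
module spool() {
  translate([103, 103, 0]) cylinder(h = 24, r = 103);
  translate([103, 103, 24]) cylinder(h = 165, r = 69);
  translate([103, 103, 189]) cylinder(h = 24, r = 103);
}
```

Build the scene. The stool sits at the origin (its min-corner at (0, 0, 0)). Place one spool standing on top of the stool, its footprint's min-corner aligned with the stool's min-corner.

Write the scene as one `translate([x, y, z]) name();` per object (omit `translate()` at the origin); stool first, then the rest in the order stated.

stool();
translate([0, 0, 400]) spool();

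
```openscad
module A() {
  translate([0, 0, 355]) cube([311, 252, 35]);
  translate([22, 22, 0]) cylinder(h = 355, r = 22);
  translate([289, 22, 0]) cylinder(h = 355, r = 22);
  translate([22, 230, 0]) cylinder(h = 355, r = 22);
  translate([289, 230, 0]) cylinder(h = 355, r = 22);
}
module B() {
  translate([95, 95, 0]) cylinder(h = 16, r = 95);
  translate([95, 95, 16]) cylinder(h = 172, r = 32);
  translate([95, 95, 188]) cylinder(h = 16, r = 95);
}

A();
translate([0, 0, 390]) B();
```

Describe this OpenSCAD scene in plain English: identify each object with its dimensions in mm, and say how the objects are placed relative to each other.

A is a four-legged stool. The seat is a 311×252×35 mm slab whose top surface is at z = 390 mm; four round legs, each 44 mm in diameter, run from the floor (z = 0) to the underside of the seat, each leg's axis is inset half a diameter from the nearest pair of seat edges (so the leg's bounding box is flush with the corner).

B is a spool: two coaxial disc flanges of radius 95 mm and thickness 16 mm, joined by a core cylinder of radius 32 mm and height 172 mm. The lower flange rests on z = 0 and the three cylinders share a vertical axis.

The spool is on top of the stool.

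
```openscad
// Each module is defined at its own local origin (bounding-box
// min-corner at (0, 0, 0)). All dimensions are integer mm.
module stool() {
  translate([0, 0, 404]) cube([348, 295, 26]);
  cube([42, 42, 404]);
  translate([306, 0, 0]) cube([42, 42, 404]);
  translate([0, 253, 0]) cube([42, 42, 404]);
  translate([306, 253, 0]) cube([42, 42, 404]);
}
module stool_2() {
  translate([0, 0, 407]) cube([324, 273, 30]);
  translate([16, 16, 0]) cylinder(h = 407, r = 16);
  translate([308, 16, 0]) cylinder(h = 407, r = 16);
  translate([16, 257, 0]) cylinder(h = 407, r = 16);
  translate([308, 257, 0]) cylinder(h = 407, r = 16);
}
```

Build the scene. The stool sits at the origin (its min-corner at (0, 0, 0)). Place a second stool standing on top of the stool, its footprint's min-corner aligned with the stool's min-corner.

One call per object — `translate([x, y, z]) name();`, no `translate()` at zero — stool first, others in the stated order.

stool();
translate([0, 0, 430]) stool_2();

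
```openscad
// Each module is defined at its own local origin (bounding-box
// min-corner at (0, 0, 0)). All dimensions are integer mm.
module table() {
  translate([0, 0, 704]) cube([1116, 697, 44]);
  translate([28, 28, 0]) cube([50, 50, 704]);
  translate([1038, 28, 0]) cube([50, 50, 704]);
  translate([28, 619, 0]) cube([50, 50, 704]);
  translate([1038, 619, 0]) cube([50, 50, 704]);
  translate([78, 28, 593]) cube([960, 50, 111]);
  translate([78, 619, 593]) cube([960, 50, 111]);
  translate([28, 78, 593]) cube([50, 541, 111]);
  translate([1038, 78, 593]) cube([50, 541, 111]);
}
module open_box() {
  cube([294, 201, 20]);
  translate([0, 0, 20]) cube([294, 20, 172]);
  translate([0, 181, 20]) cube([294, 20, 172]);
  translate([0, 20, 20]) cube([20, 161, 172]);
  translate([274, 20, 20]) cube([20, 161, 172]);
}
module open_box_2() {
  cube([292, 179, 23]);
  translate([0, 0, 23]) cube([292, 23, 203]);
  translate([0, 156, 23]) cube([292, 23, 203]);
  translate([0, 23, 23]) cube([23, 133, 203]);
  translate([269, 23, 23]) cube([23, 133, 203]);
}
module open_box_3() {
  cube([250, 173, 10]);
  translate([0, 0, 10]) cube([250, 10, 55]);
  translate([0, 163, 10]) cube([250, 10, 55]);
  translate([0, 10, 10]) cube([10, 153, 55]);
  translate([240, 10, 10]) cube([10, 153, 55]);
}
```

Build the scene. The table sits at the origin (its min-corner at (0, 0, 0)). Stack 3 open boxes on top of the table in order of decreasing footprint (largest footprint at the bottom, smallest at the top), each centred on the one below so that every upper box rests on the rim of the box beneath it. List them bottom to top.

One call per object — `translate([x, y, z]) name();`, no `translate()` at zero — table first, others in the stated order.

table();
translate([411, 248, 748]) open_box();
translate([412, 259, 940]) open_box_2();
translate([433, 262, 1166]) open_box_3();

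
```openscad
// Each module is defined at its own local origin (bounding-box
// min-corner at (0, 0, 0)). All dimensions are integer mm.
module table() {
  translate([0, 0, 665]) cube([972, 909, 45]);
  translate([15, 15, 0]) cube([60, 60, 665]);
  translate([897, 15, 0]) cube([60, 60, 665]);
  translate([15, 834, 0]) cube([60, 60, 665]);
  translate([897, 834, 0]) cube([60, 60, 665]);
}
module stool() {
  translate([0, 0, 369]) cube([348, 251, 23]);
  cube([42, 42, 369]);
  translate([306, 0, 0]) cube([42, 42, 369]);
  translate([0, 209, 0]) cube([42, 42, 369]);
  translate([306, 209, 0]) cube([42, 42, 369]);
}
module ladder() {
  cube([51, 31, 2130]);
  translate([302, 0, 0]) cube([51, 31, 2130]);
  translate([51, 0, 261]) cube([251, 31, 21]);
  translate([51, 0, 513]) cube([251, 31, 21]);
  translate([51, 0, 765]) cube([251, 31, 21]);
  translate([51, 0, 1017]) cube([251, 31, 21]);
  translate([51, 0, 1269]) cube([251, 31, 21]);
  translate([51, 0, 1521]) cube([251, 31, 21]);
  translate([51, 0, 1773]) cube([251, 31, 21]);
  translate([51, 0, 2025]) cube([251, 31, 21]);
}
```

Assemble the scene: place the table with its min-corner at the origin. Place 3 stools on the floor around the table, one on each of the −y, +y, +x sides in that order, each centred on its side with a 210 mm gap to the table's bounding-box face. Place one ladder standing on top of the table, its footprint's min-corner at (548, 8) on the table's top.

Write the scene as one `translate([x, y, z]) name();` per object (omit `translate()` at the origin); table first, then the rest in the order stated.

table();
translate([312, -461, 0]) stool();
translate([312, 1119, 0]) stool();
translate([1182, 329, 0]) stool();
translate([548, 8, 710]) ladder();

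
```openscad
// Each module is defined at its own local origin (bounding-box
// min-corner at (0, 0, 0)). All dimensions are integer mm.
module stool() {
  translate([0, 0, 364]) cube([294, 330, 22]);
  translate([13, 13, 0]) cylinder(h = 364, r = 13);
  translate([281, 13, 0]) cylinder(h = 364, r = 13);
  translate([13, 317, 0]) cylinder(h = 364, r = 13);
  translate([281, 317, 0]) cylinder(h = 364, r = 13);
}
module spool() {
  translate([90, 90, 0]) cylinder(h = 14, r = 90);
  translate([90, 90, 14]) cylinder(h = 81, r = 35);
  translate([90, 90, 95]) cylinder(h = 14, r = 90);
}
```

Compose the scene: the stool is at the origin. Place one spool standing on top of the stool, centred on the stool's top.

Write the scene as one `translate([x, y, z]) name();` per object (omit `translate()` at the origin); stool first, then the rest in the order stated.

stool();
translate([57, 75, 386]) spool();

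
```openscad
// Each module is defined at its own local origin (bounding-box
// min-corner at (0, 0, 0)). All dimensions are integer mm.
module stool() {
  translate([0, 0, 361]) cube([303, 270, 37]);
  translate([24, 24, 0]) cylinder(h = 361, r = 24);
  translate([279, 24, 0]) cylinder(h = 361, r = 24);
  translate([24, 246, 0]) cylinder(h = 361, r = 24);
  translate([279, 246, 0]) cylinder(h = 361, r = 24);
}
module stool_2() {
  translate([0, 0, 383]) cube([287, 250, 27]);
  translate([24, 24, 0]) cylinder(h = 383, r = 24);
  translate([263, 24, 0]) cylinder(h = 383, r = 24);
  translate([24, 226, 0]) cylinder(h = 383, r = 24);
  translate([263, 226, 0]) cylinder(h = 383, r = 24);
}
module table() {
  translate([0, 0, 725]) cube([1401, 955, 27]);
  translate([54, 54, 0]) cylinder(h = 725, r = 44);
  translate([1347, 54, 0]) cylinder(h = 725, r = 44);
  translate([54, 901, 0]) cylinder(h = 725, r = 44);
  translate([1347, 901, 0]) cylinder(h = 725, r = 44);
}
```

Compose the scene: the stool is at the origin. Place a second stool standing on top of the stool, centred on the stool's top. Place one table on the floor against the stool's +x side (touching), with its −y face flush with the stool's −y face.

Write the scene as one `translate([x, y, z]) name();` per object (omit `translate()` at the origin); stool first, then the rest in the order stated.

stool();
translate([8, 10, 398]) stool_2();
translate([303, 0, 0]) table();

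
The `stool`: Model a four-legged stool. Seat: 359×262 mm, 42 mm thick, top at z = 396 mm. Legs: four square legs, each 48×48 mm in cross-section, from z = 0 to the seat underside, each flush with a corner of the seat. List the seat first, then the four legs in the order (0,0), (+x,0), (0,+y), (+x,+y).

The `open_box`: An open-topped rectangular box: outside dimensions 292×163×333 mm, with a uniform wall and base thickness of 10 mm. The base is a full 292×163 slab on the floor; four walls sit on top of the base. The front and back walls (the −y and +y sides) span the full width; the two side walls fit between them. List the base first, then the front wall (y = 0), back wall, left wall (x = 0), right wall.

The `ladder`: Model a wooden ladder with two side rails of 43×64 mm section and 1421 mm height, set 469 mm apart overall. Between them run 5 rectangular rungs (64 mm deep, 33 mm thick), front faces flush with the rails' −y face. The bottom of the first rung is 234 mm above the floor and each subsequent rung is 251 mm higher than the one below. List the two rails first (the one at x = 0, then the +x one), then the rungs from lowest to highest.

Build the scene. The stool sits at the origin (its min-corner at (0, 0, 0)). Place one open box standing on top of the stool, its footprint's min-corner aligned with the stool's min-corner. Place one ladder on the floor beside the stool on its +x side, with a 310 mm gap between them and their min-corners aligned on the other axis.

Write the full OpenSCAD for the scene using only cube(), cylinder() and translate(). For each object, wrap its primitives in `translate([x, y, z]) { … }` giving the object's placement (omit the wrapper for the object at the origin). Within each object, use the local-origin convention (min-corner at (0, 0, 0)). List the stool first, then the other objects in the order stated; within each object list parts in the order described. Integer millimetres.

translate([0, 0, 354]) cube([359, 262, 42]);
cube([48, 48, 354]);
translate([311, 0, 0]) cube([48, 48, 354]);
translate([0, 214, 0]) cube([48, 48, 354]);
translate([311, 214, 0]) cube([48, 48, 354]);
translate([0, 0, 396]) {
  cube([292, 163, 10]);
  translate([0, 0, 10]) cube([292, 10, 323]);
  translate([0, 153, 10]) cube([292, 10, 323]);
  translate([0, 10, 10]) cube([10, 143, 323]);
  translate([282, 10, 10]) cube([10, 143, 323]);
}
translate([669, 0, 0]) {
  cube([43, 64, 1421]);
  translate([426, 0, 0]) cube([43, 64, 1421]);
  translate([43, 0, 234]) cube([383, 64, 33]);
  translate([43, 0, 485]) cube([383, 64, 33]);
  translate([43, 0, 736]) cube([383, 64, 33]);
  translate([43, 0, 987]) cube([383, 64, 33]);
  translate([43, 0, 1238]) cube([383, 64, 33]);
}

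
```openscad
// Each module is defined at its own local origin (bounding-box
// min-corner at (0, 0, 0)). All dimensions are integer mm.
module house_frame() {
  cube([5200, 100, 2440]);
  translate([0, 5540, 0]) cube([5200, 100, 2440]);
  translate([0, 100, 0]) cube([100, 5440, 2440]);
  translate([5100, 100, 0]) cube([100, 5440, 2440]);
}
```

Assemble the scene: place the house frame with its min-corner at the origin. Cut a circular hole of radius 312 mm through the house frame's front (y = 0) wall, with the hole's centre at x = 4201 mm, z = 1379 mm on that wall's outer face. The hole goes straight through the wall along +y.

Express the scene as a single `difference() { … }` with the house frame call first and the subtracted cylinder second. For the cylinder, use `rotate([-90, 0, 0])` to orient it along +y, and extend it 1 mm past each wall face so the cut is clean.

difference() {
  house_frame();
  translate([4201, -1, 1379]) rotate([-90, 0, 0]) cylinder(h = 102, r = 312);
}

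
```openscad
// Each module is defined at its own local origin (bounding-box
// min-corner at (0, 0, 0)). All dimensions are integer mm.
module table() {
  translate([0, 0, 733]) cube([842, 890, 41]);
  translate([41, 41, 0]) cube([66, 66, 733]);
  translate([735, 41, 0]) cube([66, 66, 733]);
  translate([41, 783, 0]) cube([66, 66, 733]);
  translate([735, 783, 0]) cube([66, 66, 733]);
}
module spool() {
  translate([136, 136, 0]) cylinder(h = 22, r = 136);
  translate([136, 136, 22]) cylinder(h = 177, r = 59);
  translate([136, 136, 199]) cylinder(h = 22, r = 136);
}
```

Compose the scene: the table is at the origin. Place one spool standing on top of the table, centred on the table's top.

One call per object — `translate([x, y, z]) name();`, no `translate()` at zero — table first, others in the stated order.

table();
translate([285, 309, 774]) spool();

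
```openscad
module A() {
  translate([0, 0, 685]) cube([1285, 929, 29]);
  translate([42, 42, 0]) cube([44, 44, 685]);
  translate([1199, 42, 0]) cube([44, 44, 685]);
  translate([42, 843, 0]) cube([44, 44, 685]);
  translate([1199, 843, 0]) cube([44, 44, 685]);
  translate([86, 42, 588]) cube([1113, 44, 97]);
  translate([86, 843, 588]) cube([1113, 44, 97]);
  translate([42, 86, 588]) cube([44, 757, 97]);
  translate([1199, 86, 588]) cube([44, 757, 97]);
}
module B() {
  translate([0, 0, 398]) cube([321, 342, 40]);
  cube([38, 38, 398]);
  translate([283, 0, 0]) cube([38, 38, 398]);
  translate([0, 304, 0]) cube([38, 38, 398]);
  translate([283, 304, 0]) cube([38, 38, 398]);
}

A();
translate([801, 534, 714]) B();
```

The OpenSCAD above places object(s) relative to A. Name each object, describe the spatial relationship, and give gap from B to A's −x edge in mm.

The stool's min-x is at 801; the table's min-x is 0; gap = 801 mm.

A is a table. B is a stool. The stool is on top of the table. The gap from the stool to the table's −x edge is 801 mm.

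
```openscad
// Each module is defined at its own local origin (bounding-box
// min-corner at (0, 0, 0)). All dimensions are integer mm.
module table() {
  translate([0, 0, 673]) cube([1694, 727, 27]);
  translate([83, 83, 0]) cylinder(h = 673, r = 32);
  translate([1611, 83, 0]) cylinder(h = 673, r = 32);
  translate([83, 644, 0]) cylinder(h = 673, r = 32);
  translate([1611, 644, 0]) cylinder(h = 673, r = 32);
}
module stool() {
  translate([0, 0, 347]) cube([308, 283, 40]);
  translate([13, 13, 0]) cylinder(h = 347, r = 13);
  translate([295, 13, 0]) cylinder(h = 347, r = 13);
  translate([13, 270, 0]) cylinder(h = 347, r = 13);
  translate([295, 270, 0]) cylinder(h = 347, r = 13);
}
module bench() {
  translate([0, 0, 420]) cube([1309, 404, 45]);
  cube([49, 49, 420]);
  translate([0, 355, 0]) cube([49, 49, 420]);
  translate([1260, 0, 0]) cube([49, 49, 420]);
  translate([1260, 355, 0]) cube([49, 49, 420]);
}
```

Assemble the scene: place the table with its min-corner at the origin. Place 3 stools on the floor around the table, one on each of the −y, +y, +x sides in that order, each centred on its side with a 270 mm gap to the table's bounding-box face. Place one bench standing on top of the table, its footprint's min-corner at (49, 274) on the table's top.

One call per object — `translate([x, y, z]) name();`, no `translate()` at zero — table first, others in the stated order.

table();
translate([693, -553, 0]) stool();
translate([693, 997, 0]) stool();
translate([1964, 222, 0]) stool();
translate([49, 274, 700]) bench();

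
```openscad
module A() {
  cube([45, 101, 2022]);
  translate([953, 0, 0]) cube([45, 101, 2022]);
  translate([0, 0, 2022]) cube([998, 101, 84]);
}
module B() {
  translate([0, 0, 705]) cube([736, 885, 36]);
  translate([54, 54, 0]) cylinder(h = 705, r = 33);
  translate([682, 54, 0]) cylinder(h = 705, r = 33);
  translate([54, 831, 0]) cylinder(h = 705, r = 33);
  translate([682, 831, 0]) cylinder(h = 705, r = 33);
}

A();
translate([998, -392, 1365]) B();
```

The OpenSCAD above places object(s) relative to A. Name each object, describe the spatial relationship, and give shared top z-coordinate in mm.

A is a door frame. B is a table. The table is beside the door frame with their tops flush at z = 2106. The shared top z-coordinate is 2106 mm.

Both tops at z = 2106 mm.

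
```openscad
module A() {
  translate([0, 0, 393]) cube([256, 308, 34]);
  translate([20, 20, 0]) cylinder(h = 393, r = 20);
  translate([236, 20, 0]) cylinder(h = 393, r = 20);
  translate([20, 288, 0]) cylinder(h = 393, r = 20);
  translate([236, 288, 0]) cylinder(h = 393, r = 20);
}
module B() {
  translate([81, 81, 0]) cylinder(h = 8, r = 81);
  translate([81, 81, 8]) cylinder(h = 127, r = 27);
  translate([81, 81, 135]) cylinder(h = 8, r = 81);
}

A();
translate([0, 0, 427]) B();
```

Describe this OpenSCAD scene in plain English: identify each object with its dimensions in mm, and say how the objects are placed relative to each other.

A is a four-legged stool. The seat is 256×308 mm, 34 mm thick, top at z = 427 mm. It stands on four round legs, each 40 mm in diameter, from z = 0 to the seat underside, each leg's axis is inset half a diameter from the nearest pair of seat edges (so the leg's bounding box is flush with the corner).

B is a spool: two coaxial disc flanges of radius 81 mm and thickness 8 mm, joined by a core cylinder of radius 27 mm and height 127 mm. The lower flange rests on z = 0 and the three cylinders share a vertical axis.

The spool is on top of the stool.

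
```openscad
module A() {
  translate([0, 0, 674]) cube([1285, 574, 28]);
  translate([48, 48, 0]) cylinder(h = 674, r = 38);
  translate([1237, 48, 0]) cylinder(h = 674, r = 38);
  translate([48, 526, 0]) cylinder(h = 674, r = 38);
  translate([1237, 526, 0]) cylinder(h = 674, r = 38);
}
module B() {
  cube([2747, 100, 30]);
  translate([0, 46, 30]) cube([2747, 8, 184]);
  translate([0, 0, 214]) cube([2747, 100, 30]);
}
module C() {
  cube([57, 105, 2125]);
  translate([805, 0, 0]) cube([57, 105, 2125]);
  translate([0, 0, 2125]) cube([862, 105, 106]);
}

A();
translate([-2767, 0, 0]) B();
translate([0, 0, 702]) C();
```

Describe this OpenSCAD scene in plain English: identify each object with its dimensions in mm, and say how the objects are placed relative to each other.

A is a table: top 1285 mm (x) × 574 mm (y), 28 mm thick, upper face at z = 702 mm, on four round legs of 76 mm diameter, each leg's bounding box inset 10 mm from the nearest pair of top edges, running from z = 0 to the bottom of the top.

B is an I-beam lying along x, 2747 mm long. Overall section height 244 mm. Two flanges 100 mm wide (y) and 30 mm thick, one on the floor and one at the top; a web 8 mm thick runs between them, centred on the flange width.

C is a door frame. The clear opening is 748 mm wide and 2125 mm high. Two 57 mm wide jambs, 105 mm deep, stand either side of the opening from the floor to the top of the opening. A 106 mm thick head sits across the top of both jambs, spanning the full outside width of the frame.

The I-beam is on the floor beside the table on its −x side. The door frame is on top of the table.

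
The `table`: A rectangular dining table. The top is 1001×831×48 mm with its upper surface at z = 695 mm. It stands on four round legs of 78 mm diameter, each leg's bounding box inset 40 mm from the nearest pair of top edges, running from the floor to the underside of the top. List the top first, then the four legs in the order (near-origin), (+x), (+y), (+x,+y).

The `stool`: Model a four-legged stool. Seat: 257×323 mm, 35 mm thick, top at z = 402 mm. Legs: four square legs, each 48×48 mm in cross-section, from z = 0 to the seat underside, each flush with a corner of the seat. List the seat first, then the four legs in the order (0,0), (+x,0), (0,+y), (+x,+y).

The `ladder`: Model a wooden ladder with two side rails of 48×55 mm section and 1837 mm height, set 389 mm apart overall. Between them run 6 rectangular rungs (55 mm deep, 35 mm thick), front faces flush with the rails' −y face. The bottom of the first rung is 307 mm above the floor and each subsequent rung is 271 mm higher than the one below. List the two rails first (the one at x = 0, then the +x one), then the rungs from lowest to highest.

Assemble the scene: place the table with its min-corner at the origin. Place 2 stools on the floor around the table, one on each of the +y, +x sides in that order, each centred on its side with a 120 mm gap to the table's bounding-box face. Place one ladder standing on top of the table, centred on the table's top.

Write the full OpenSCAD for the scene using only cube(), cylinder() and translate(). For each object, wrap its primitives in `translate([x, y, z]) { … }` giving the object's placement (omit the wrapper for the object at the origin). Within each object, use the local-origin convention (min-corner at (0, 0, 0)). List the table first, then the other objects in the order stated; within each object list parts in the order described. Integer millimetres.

translate([0, 0, 647]) cube([1001, 831, 48]);
translate([79, 79, 0]) cylinder(h = 647, r = 39);
translate([922, 79, 0]) cylinder(h = 647, r = 39);
translate([79, 752, 0]) cylinder(h = 647, r = 39);
translate([922, 752, 0]) cylinder(h = 647, r = 39);
translate([372, 951, 0]) {
  translate([0, 0, 367]) cube([257, 323, 35]);
  cube([48, 48, 367]);
  translate([209, 0, 0]) cube([48, 48, 367]);
  translate([0, 275, 0]) cube([48, 48, 367]);
  translate([209, 275, 0]) cube([48, 48, 367]);
}
translate([1121, 254, 0]) {
  translate([0, 0, 367]) cube([257, 323, 35]);
  cube([48, 48, 367]);
  translate([209, 0, 0]) cube([48, 48, 367]);
  translate([0, 275, 0]) cube([48, 48, 367]);
  translate([209, 275, 0]) cube([48, 48, 367]);
}
translate([306, 388, 695]) {
  cube([48, 55, 1837]);
  translate([341, 0, 0]) cube([48, 55, 1837]);
  translate([48, 0, 307]) cube([293, 55, 35]);
  translate([48, 0, 578]) cube([293, 55, 35]);
  translate([48, 0, 849]) cube([293, 55, 35]);
  translate([48, 0, 1120]) cube([293, 55, 35]);
  translate([48, 0, 1391]) cube([293, 55, 35]);
  translate([48, 0, 1662]) cube([293, 55, 35]);
}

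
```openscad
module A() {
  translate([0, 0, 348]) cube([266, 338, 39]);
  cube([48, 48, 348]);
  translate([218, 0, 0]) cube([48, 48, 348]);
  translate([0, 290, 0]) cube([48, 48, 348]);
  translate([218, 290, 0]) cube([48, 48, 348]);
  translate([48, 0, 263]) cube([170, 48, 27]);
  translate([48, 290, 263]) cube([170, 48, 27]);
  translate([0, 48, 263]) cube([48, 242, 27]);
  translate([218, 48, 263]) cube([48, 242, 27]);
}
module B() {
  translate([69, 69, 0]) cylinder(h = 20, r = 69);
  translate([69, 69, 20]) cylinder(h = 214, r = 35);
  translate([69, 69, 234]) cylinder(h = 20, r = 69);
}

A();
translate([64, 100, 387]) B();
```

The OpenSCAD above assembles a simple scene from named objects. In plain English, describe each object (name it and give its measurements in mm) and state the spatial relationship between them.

A is a four-legged stool. The seat is a 266×338×39 mm slab whose top surface is at z = 387 mm; four square legs, each 48×48 mm in cross-section, run from the floor (z = 0) to the underside of the seat, each flush with a corner of the seat. Four stretchers, 48 mm wide and 27 mm tall, connect adjacent legs with their undersides at z = 263 mm, each running between the inner faces of the legs it joins and aligned with the legs' outer faces on the other axis.

B is a spool: two coaxial disc flanges of radius 69 mm and thickness 20 mm, joined by a core cylinder of radius 35 mm and height 214 mm. The lower flange rests on z = 0 and the three cylinders share a vertical axis.

The spool is on top of the stool, centred.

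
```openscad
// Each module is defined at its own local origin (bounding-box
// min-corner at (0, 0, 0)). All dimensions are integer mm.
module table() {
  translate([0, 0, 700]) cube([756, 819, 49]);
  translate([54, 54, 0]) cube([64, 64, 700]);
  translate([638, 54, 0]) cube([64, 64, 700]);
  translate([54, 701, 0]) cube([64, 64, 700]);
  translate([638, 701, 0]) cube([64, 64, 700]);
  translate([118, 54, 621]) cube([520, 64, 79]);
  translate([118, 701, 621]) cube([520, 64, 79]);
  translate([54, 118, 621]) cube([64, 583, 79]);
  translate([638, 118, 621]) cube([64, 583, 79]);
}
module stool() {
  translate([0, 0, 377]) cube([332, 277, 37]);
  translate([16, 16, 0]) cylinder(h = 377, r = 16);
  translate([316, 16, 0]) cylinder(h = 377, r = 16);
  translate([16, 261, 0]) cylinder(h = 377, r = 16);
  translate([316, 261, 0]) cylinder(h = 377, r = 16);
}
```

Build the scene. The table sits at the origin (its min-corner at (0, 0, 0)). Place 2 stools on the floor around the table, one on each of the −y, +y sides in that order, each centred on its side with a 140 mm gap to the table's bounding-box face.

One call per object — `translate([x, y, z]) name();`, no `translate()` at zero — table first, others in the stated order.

table();
translate([212, -417, 0]) stool();
translate([212, 959, 0]) stool();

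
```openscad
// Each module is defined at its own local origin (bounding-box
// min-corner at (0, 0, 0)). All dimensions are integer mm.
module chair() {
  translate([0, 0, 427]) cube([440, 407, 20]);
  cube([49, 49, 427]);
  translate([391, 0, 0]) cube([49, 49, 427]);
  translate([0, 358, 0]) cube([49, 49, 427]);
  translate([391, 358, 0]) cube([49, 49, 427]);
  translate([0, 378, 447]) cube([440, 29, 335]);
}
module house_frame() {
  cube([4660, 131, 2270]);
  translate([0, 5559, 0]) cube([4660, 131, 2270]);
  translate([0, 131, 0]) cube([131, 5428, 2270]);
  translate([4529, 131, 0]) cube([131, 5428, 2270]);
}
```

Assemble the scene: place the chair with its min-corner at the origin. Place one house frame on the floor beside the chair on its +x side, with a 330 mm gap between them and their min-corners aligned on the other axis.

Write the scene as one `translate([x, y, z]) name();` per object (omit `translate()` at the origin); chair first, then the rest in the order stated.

chair();
translate([770, 0, 0]) house_frame();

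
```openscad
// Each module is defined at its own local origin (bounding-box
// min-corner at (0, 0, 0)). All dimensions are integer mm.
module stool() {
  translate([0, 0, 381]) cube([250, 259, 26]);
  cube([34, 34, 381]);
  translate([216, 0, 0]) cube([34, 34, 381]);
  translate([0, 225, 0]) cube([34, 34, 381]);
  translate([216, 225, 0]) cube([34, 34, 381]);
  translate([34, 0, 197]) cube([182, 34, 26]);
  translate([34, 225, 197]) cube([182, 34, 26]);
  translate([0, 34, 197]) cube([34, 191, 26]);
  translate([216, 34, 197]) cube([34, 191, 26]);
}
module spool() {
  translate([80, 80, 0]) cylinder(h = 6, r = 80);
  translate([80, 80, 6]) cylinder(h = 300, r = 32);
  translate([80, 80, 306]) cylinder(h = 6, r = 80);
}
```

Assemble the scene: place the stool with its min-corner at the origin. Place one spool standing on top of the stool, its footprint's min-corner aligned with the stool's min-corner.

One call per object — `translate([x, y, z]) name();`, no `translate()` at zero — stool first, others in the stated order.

stool();
translate([0, 0, 407]) spool();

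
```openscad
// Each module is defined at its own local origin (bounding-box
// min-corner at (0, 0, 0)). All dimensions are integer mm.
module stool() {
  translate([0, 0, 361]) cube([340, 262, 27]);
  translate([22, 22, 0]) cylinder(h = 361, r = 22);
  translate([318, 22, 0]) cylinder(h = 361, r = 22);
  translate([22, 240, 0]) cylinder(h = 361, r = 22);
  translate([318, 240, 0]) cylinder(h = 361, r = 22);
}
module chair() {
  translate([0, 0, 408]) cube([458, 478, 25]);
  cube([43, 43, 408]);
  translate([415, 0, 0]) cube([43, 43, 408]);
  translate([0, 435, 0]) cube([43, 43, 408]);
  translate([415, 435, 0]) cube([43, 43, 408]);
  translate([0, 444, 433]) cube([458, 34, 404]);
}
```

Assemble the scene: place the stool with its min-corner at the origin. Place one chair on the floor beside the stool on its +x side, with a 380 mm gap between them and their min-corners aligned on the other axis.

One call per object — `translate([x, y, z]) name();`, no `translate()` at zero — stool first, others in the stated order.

stool();
translate([720, 0, 0]) chair();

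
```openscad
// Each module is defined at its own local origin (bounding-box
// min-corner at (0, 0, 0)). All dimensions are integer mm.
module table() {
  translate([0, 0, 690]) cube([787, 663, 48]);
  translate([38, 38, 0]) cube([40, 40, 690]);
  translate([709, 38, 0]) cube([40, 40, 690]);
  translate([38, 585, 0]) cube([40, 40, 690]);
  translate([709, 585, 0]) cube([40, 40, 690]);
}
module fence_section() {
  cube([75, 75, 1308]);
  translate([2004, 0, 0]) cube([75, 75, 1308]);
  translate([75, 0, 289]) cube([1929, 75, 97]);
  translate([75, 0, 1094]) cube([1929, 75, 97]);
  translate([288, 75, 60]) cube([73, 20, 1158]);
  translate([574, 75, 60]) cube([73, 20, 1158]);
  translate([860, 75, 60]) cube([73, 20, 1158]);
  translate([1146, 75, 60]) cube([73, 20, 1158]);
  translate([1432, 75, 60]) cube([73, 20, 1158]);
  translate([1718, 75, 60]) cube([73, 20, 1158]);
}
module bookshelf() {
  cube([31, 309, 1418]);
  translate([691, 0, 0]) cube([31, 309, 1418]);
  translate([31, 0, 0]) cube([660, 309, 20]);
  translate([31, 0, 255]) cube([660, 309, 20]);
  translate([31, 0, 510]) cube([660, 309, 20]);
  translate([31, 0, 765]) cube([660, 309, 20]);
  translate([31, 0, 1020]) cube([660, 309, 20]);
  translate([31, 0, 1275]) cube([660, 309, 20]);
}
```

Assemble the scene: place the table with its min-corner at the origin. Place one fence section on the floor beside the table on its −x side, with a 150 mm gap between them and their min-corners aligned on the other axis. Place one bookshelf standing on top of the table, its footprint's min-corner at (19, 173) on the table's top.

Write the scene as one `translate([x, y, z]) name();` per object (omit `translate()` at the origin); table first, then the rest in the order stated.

table();
translate([-2229, 0, 0]) fence_section();
translate([19, 173, 738]) bookshelf();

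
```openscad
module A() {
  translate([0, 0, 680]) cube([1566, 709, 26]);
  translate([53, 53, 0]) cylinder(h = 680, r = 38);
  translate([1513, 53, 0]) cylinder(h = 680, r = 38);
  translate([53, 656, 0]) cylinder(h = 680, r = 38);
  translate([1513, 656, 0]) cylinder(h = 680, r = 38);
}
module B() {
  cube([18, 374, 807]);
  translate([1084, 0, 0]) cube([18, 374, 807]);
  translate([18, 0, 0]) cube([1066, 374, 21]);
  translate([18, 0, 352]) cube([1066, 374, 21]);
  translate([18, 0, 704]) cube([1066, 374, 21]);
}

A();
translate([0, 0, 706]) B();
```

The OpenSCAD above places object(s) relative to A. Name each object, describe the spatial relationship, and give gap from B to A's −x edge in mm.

A is a table. B is a bookshelf. The bookshelf is on top of the table. The gap from the bookshelf to the table's −x edge is 0 mm.

The bookshelf's min-x is at 0; the table's min-x is 0; gap = 0 mm.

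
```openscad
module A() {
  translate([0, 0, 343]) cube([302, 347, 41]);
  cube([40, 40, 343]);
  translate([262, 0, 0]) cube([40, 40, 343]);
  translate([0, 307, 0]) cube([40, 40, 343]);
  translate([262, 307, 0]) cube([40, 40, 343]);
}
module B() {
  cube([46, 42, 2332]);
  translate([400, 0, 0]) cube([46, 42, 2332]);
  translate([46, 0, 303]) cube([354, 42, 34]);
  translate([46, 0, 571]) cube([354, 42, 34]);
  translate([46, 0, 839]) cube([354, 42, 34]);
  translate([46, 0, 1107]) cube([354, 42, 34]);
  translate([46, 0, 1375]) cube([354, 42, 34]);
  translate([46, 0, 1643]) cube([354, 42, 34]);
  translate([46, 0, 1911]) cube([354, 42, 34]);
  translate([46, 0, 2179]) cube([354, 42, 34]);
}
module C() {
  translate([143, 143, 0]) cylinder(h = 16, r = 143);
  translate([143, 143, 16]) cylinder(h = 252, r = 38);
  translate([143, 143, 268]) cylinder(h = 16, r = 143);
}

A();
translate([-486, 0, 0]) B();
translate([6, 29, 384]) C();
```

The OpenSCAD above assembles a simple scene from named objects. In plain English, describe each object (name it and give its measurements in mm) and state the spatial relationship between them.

A is a simple wooden stool: a rectangular seat 302 mm (x) by 347 mm (y), 41 mm thick, top face at z = 384 mm, on four square legs, each 40×40 mm in cross-section. The legs rest on z = 0, each flush with a corner of the seat.

B is a straight ladder. Two 46×42 mm vertical rails, 2332 mm tall, stand 446 mm apart (outside-to-outside) with their front faces coplanar on the −y side. 8 rungs, each 42 mm deep and 34 mm tall, span between the inner faces of the rails, front faces flush with the rails. The lowest rung's underside is at z = 303 mm and rungs are spaced 268 mm apart (underside to underside).

C is a spool: two coaxial disc flanges of radius 143 mm and thickness 16 mm, joined by a core cylinder of radius 38 mm and height 252 mm. The lower flange rests on z = 0 and the three cylinders share a vertical axis.

The ladder is on the floor beside the stool on its −x side. The spool is on top of the stool.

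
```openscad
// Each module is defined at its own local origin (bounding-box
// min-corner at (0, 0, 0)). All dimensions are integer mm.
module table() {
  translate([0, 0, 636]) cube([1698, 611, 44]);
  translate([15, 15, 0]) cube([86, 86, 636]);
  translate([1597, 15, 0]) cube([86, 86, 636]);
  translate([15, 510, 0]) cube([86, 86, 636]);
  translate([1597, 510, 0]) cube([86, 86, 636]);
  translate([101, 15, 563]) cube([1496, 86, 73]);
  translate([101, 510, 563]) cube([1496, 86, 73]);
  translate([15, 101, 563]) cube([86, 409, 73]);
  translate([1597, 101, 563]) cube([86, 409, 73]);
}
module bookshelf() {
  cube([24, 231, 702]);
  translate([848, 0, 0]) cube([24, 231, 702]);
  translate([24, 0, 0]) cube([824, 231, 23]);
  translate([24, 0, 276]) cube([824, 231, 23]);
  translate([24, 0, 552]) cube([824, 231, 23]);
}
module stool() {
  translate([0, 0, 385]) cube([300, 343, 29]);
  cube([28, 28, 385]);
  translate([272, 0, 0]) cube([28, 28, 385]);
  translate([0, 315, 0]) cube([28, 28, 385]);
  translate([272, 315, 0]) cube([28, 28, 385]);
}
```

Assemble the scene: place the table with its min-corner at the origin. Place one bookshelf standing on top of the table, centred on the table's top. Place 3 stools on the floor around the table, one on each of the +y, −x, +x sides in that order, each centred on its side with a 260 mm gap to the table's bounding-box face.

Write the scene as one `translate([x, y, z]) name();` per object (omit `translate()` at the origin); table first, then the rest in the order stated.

table();
translate([413, 190, 680]) bookshelf();
translate([699, 871, 0]) stool();
translate([-560, 134, 0]) stool();
translate([1958, 134, 0]) stool();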